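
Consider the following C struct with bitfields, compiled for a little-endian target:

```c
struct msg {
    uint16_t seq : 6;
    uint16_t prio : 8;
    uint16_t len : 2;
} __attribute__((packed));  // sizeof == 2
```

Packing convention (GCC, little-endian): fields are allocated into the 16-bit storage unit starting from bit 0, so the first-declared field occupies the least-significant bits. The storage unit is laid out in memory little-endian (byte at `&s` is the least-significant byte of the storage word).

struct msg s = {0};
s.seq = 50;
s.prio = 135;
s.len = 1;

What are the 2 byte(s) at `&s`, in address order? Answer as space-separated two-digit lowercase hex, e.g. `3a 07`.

f2 61

seq (6b) val=50 bits=0x32 at bit 0: 0x0032
prio (8b) val=135 bits=0x87 at bit 6: 0x21f2
len (2b) val=1 bits=0x1 at bit 14: 0x61f2
word = 0x61f2 → little-endian bytes:
  [0]=0xf2  [1]=0x61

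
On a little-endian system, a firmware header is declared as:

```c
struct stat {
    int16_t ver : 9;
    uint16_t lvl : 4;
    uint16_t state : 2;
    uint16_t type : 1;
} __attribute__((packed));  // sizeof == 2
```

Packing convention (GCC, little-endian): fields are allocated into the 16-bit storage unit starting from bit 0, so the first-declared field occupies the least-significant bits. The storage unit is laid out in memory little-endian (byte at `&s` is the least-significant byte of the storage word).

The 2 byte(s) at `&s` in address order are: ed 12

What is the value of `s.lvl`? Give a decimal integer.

[0]=0xed [1]=0x12 (little-endian) → word 0x12ed
ver [0+:9] = (word>>0) & 0x1ff = 237
lvl [9+:4] = (word>>9) & 0xf = 9  ←
state [13+:2] = (word>>13) & 0x3 = 0
type [15+:1] = (word>>15) & 0x1 = 0

9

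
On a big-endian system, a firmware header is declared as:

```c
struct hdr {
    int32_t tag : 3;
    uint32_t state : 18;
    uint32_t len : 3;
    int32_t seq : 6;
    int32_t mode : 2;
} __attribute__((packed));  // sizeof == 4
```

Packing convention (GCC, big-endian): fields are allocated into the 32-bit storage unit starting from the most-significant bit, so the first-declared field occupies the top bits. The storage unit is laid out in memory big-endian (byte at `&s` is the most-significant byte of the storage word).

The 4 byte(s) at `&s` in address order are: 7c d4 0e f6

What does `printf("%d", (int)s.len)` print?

6

[0]=0x7c [1]=0xd4 [2]=0x0e [3]=0xf6 (big-endian) → word 0x7cd40ef6
tag [29+:3] = (word>>29) & 0x7 = 3
state [11+:18] = (word>>11) & 0x3ffff = 236161
len [8+:3] = (word>>8) & 0x7 = 6  ←
seq [2+:6] = (word>>2) & 0x3f = 61
mode [0+:2] = (word>>0) & 0x3 = 2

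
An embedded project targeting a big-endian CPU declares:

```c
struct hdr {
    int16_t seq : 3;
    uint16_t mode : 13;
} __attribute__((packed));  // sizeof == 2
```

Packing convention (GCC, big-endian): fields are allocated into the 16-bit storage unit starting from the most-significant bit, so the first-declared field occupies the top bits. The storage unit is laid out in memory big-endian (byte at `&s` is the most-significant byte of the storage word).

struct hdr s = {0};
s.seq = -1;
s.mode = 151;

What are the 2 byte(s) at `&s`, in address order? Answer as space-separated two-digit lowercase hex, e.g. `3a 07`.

e0 97

seq (3b) val=-1 bits=0x7 at bit 13: 0xe000
mode (13b) val=151 bits=0x97 at bit 0: 0xe097
word = 0xe097 → big-endian bytes:
  [0]=0xe0  [1]=0x97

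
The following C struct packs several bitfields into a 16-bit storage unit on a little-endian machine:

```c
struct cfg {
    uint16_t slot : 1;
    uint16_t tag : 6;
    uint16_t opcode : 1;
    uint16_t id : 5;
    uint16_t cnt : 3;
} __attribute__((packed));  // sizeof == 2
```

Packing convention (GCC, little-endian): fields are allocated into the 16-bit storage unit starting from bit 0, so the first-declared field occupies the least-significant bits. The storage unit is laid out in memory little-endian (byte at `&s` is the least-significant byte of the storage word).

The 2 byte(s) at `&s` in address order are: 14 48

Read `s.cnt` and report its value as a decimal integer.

[0]=0x14 [1]=0x48 (little-endian) → word 0x4814
slot:1 @ bit 0 → (0x4814>>0)&0x1 = 0x0
tag:6 @ bit 1 → (0x4814>>1)&0x3f = 0xa
opcode:1 @ bit 7 → (0x4814>>7)&0x1 = 0x0
id:5 @ bit 8 → (0x4814>>8)&0x1f = 0x8
cnt:3 @ bit 13 → (0x4814>>13)&0x7 = 0x2  ←

2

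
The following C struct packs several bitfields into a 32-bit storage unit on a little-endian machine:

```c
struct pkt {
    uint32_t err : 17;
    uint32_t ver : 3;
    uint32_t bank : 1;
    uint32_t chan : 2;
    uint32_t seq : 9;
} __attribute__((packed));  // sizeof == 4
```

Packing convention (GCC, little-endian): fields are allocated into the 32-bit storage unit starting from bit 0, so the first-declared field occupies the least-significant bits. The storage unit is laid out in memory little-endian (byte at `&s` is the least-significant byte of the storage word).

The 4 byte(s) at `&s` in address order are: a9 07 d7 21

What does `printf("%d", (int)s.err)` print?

67497

[0]=0xa9 [1]=0x07 [2]=0xd7 [3]=0x21 (little-endian) → word 0x21d707a9
err:17 @ bit 0 → (0x21d707a9>>0)&0x1ffff = 0x107a9  ←
ver:3 @ bit 17 → (0x21d707a9>>17)&0x7 = 0x3
bank:1 @ bit 20 → (0x21d707a9>>20)&0x1 = 0x1
chan:2 @ bit 21 → (0x21d707a9>>21)&0x3 = 0x2
seq:9 @ bit 23 → (0x21d707a9>>23)&0x1ff = 0x43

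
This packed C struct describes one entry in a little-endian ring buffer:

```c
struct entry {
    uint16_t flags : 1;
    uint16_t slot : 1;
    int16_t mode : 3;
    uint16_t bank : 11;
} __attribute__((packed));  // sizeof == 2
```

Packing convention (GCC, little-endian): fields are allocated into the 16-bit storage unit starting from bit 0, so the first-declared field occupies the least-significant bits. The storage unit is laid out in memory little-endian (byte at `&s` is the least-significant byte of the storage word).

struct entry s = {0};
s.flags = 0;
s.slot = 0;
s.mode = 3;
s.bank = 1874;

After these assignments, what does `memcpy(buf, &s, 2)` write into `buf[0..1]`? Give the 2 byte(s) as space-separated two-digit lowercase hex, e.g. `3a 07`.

flags:1 = 0 → 0x0 << 0 → word 0x0000
slot:1 = 0 → 0x0 << 1 → word 0x0000
mode:3 = 3 → 0x3 << 2 → word 0x000c
bank:11 = 1874 → 0x752 << 5 → word 0xea4c
word = 0xea4c → little-endian bytes:
  [0]=0x4c  [1]=0xea

4c ea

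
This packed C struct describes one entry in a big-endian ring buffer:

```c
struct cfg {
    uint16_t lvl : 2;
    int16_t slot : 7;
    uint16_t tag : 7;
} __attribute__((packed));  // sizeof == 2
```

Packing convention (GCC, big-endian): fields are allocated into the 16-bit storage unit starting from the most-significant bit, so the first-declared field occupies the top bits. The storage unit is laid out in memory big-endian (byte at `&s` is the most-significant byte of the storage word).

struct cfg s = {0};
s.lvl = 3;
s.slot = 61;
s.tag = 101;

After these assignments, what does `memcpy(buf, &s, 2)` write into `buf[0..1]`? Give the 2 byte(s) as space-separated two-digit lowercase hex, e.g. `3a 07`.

[14+:2] lvl=3 & 0x3 = 0x3; word=0xc000
[7+:7] slot=61 & 0x7f = 0x3d; word=0xde80
[0+:7] tag=101 & 0x7f = 0x65; word=0xdee5
word = 0xdee5 → big-endian bytes:
  [0]=0xde  [1]=0xe5

de e5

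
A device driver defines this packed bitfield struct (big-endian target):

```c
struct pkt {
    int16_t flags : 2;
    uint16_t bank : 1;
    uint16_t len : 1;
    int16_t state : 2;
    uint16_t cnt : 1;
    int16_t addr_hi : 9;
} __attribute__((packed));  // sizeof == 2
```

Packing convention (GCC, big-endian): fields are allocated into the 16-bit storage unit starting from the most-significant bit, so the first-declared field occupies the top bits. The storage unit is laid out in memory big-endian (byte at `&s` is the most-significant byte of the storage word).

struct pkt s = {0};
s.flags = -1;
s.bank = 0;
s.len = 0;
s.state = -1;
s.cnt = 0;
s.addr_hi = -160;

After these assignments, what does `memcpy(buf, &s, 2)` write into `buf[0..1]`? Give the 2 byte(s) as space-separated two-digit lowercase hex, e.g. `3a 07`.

cd 60

[14+:2] flags=-1 & 0x3 = 0x3; word=0xc000
[13+:1] bank=0 & 0x1 = 0x0; word=0xc000
[12+:1] len=0 & 0x1 = 0x0; word=0xc000
[10+:2] state=-1 & 0x3 = 0x3; word=0xcc00
[9+:1] cnt=0 & 0x1 = 0x0; word=0xcc00
[0+:9] addr_hi=-160 & 0x1ff = 0x160; word=0xcd60
word = 0xcd60 → big-endian bytes:
  [0]=0xcd  [1]=0x60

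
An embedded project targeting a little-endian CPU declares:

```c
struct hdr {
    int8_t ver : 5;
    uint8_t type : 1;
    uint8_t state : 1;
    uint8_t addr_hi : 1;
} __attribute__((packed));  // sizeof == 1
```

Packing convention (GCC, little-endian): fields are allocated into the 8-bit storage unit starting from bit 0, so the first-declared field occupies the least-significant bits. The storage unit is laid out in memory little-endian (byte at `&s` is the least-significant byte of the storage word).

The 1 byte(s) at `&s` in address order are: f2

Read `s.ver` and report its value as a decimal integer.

[0]=0xf2 (little-endian) → word 0xf2
ver [0+:5] = (word>>0) & 0x1f = 18  ←
type [5+:1] = (word>>5) & 0x1 = 1
state [6+:1] = (word>>6) & 0x1 = 1
addr_hi [7+:1] = (word>>7) & 0x1 = 1
ver signed 5b, MSB=1: 18 - 32 = -14

-14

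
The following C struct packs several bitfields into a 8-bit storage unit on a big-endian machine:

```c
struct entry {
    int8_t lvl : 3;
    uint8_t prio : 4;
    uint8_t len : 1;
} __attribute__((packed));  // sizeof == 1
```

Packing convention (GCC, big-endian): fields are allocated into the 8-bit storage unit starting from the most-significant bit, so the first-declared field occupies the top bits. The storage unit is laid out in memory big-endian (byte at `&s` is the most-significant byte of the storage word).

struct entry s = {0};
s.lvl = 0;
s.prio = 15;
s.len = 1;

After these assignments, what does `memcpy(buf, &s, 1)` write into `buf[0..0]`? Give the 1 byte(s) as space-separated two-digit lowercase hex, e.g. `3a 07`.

lvl:3 = 0 → 0x0 << 5 → word 0x00
prio:4 = 15 → 0xf << 1 → word 0x1e
len:1 = 1 → 0x1 << 0 → word 0x1f
word = 0x1f → big-endian bytes:
  [0]=0x1f

1f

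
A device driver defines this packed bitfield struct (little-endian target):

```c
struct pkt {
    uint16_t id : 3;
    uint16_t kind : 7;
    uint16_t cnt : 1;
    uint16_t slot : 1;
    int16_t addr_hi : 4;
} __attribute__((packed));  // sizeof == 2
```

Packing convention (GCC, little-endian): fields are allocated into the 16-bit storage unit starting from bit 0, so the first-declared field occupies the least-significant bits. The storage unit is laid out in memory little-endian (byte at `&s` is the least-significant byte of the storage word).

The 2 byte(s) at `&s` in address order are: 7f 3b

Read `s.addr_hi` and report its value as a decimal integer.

[0]=0x7f [1]=0x3b (little-endian) → word 0x3b7f
id:3 @ bit 0 → (0x3b7f>>0)&0x7 = 0x7
kind:7 @ bit 3 → (0x3b7f>>3)&0x7f = 0x6f
cnt:1 @ bit 10 → (0x3b7f>>10)&0x1 = 0x0
slot:1 @ bit 11 → (0x3b7f>>11)&0x1 = 0x1
addr_hi:4 @ bit 12 → (0x3b7f>>12)&0xf = 0x3  ←
addr_hi signed 4b, MSB=0: value = 3

3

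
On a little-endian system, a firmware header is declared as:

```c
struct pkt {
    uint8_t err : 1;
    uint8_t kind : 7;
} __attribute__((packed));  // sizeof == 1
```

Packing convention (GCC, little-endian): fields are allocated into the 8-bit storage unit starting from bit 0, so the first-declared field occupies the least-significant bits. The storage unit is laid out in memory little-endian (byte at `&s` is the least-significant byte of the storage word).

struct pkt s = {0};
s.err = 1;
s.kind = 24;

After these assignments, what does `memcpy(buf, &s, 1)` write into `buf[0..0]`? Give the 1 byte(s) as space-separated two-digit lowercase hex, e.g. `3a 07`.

[0+:1] err=1 & 0x1 = 0x1; word=0x01
[1+:7] kind=24 & 0x7f = 0x18; word=0x31
word = 0x31 → little-endian bytes:
  [0]=0x31

31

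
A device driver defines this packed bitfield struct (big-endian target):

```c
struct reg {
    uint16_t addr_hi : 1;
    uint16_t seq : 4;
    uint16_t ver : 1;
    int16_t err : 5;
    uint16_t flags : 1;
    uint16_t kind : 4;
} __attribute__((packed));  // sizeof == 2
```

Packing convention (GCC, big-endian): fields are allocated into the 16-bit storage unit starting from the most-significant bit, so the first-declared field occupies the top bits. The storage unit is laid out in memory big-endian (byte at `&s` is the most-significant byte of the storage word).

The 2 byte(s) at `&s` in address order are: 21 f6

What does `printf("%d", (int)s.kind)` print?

[0]=0x21 [1]=0xf6 (big-endian) → word 0x21f6
addr_hi:1 @ bit 15 → (0x21f6>>15)&0x1 = 0x0
seq:4 @ bit 11 → (0x21f6>>11)&0xf = 0x4
ver:1 @ bit 10 → (0x21f6>>10)&0x1 = 0x0
err:5 @ bit 5 → (0x21f6>>5)&0x1f = 0xf
flags:1 @ bit 4 → (0x21f6>>4)&0x1 = 0x1
kind:4 @ bit 0 → (0x21f6>>0)&0xf = 0x6  ←

6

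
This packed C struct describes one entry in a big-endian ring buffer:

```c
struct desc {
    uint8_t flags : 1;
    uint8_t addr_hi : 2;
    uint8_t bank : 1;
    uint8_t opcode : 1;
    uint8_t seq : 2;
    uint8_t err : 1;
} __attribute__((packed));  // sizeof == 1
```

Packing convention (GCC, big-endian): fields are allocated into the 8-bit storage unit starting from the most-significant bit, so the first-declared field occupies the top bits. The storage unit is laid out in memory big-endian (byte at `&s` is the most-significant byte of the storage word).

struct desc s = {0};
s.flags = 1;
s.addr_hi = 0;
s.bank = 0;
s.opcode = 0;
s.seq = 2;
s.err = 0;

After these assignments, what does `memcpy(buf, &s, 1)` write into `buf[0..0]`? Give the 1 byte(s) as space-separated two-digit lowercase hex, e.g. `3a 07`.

84

flags (1b) val=1 bits=0x1 at bit 7: 0x80
addr_hi (2b) val=0 bits=0x0 at bit 5: 0x80
bank (1b) val=0 bits=0x0 at bit 4: 0x80
opcode (1b) val=0 bits=0x0 at bit 3: 0x80
seq (2b) val=2 bits=0x2 at bit 1: 0x84
err (1b) val=0 bits=0x0 at bit 0: 0x84
word = 0x84 → big-endian bytes:
  [0]=0x84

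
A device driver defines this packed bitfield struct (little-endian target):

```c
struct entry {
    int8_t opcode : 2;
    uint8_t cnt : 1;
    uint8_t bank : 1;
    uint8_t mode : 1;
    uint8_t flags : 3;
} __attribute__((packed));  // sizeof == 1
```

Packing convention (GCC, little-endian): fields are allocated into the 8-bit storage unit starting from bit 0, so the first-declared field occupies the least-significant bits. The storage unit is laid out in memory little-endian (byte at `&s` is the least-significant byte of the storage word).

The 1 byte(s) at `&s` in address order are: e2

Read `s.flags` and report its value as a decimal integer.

7

[0]=0xe2 (little-endian) → word 0xe2
opcode [0+:2] = (word>>0) & 0x3 = 2
cnt [2+:1] = (word>>2) & 0x1 = 0
bank [3+:1] = (word>>3) & 0x1 = 0
mode [4+:1] = (word>>4) & 0x1 = 0
flags [5+:3] = (word>>5) & 0x7 = 7  ←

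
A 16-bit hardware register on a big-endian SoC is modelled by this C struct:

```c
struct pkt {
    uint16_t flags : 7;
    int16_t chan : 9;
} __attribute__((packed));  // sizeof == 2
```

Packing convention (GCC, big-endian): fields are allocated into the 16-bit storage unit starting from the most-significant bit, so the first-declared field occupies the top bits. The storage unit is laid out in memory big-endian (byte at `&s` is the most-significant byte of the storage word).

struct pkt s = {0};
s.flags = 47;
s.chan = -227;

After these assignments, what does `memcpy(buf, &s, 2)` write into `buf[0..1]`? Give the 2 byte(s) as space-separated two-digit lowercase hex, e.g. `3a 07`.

[9+:7] flags=47 & 0x7f = 0x2f; word=0x5e00
[0+:9] chan=-227 & 0x1ff = 0x11d; word=0x5f1d
word = 0x5f1d → big-endian bytes:
  [0]=0x5f  [1]=0x1d

5f 1d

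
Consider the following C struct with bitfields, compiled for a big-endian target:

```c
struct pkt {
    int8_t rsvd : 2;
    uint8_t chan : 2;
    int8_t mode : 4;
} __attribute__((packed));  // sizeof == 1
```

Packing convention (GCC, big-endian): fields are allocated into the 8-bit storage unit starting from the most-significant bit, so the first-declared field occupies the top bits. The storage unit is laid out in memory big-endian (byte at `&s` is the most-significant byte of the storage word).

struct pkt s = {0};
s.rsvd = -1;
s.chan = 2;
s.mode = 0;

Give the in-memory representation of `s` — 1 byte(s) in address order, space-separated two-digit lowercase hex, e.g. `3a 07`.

e0

[6+:2] rsvd=-1 & 0x3 = 0x3; word=0xc0
[4+:2] chan=2 & 0x3 = 0x2; word=0xe0
[0+:4] mode=0 & 0xf = 0x0; word=0xe0
word = 0xe0 → big-endian bytes:
  [0]=0xe0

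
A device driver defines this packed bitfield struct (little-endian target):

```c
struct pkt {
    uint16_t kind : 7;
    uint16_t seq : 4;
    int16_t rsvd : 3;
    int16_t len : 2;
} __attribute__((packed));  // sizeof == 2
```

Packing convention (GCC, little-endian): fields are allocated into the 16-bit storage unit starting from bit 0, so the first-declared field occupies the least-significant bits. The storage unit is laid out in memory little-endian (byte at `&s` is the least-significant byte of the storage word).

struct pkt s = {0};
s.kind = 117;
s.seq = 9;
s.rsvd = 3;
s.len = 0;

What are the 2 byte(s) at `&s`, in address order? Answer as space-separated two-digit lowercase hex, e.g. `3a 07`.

kind (7b) val=117 bits=0x75 at bit 0: 0x0075
seq (4b) val=9 bits=0x9 at bit 7: 0x04f5
rsvd (3b) val=3 bits=0x3 at bit 11: 0x1cf5
len (2b) val=0 bits=0x0 at bit 14: 0x1cf5
word = 0x1cf5 → little-endian bytes:
  [0]=0xf5  [1]=0x1c

f5 1c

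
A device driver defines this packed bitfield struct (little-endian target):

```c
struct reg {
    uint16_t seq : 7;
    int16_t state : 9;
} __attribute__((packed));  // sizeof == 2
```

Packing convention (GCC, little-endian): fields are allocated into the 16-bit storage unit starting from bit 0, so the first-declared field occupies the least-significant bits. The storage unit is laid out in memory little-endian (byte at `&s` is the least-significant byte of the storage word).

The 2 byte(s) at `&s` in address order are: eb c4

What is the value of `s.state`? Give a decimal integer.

-119

[0]=0xeb [1]=0xc4 (little-endian) → word 0xc4eb
seq:7 @ bit 0 → (0xc4eb>>0)&0x7f = 0x6b
state:9 @ bit 7 → (0xc4eb>>7)&0x1ff = 0x189  ←
state signed 9b, MSB=1: 393 - 512 = -119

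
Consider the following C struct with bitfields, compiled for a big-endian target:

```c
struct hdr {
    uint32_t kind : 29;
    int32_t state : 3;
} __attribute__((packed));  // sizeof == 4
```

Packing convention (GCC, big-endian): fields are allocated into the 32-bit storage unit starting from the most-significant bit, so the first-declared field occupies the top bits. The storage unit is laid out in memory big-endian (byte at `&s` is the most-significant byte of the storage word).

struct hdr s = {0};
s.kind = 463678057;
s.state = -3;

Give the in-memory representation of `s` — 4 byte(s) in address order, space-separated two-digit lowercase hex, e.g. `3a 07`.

kind:29 = 463678057 → 0x1ba32a69 << 3 → word 0xdd195348
state:3 = -3 → 0x5 << 0 → word 0xdd19534d
word = 0xdd19534d → big-endian bytes:
  [0]=0xdd  [1]=0x19  [2]=0x53  [3]=0x4d

dd 19 53 4d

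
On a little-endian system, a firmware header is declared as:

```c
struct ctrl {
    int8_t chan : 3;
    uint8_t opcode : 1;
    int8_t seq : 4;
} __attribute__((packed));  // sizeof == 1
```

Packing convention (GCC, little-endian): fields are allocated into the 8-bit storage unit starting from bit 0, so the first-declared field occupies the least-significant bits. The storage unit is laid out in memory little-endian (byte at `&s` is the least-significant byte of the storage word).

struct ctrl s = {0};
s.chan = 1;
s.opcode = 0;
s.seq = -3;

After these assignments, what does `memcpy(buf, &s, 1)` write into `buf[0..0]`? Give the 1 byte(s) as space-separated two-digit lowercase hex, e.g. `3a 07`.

d1

chan (3b) val=1 bits=0x1 at bit 0: 0x01
opcode (1b) val=0 bits=0x0 at bit 3: 0x01
seq (4b) val=-3 bits=0xd at bit 4: 0xd1
word = 0xd1 → little-endian bytes:
  [0]=0xd1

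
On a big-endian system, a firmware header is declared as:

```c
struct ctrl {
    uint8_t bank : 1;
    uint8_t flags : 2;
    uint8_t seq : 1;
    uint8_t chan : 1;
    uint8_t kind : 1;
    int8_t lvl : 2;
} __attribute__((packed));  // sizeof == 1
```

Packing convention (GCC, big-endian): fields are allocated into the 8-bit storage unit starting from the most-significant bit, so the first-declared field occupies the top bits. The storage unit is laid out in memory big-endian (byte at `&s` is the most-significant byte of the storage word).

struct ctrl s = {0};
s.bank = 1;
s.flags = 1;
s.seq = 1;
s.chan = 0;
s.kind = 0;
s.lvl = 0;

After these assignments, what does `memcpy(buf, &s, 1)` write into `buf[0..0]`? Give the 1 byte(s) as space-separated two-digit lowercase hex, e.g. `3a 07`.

bank:1 = 1 → 0x1 << 7 → word 0x80
flags:2 = 1 → 0x1 << 5 → word 0xa0
seq:1 = 1 → 0x1 << 4 → word 0xb0
chan:1 = 0 → 0x0 << 3 → word 0xb0
kind:1 = 0 → 0x0 << 2 → word 0xb0
lvl:2 = 0 → 0x0 << 0 → word 0xb0
word = 0xb0 → big-endian bytes:
  [0]=0xb0

b0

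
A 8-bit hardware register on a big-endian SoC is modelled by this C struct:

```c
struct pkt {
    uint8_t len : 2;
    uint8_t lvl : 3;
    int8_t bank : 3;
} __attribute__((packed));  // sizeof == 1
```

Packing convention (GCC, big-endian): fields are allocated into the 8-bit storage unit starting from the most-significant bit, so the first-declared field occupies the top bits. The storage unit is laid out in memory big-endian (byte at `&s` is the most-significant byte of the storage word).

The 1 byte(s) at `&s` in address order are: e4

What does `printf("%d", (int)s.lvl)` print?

4

[0]=0xe4 (big-endian) → word 0xe4
len:2 @ bit 6 → (0xe4>>6)&0x3 = 0x3
lvl:3 @ bit 3 → (0xe4>>3)&0x7 = 0x4  ←
bank:3 @ bit 0 → (0xe4>>0)&0x7 = 0x4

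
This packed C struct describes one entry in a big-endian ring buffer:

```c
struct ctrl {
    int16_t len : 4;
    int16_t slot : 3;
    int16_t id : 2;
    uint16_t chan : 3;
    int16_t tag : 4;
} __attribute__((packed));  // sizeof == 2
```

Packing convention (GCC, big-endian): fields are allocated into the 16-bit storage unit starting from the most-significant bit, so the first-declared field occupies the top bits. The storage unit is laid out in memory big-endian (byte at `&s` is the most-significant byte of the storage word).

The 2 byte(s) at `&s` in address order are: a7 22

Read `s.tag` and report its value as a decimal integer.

2

[0]=0xa7 [1]=0x22 (big-endian) → word 0xa722
len [12+:4] = (word>>12) & 0xf = 10
slot [9+:3] = (word>>9) & 0x7 = 3
id [7+:2] = (word>>7) & 0x3 = 2
chan [4+:3] = (word>>4) & 0x7 = 2
tag [0+:4] = (word>>0) & 0xf = 2  ←
tag signed 4b, MSB=0: value = 2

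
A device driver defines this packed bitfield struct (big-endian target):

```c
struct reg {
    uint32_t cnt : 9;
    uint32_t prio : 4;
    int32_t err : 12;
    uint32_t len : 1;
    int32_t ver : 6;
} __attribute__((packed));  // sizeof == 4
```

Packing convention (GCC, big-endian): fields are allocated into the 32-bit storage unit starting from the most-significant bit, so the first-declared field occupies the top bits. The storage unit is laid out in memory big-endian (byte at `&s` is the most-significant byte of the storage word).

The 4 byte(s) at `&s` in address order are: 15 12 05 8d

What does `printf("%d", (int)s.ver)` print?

13

[0]=0x15 [1]=0x12 [2]=0x05 [3]=0x8d (big-endian) → word 0x1512058d
cnt [23+:9] = (word>>23) & 0x1ff = 42
prio [19+:4] = (word>>19) & 0xf = 2
err [7+:12] = (word>>7) & 0xfff = 1035
len [6+:1] = (word>>6) & 0x1 = 0
ver [0+:6] = (word>>0) & 0x3f = 13  ←
ver signed 6b, MSB=0: value = 13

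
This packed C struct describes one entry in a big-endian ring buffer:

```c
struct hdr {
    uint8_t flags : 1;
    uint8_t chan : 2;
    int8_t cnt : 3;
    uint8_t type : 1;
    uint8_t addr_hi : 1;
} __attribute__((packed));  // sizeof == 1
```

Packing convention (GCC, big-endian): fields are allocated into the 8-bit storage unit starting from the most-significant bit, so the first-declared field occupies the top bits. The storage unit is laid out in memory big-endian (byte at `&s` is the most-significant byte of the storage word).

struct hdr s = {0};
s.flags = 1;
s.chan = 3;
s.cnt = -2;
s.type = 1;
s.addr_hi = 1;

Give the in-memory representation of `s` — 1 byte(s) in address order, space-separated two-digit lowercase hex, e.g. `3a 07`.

flags:1 = 1 → 0x1 << 7 → word 0x80
chan:2 = 3 → 0x3 << 5 → word 0xe0
cnt:3 = -2 → 0x6 << 2 → word 0xf8
type:1 = 1 → 0x1 << 1 → word 0xfa
addr_hi:1 = 1 → 0x1 << 0 → word 0xfb
word = 0xfb → big-endian bytes:
  [0]=0xfb

fb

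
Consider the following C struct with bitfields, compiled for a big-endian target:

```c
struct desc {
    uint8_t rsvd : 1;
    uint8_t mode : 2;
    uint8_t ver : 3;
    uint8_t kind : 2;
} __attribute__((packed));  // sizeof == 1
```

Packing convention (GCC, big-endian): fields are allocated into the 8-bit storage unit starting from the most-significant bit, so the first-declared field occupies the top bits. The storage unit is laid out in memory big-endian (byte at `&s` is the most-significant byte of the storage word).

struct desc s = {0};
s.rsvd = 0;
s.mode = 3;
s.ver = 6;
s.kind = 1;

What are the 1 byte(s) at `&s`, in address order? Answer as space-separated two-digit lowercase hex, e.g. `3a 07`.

rsvd (1b) val=0 bits=0x0 at bit 7: 0x00
mode (2b) val=3 bits=0x3 at bit 5: 0x60
ver (3b) val=6 bits=0x6 at bit 2: 0x78
kind (2b) val=1 bits=0x1 at bit 0: 0x79
word = 0x79 → big-endian bytes:
  [0]=0x79

79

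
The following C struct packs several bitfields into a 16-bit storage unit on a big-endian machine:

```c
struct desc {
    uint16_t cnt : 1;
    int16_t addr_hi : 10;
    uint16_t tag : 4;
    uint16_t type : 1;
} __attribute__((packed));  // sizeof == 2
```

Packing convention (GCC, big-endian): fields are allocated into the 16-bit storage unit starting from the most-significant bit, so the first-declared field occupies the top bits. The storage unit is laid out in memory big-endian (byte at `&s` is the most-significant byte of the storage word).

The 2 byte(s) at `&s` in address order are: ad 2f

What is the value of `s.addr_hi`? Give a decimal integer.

[0]=0xad [1]=0x2f (big-endian) → word 0xad2f
cnt [15+:1] = (word>>15) & 0x1 = 1
addr_hi [5+:10] = (word>>5) & 0x3ff = 361  ←
tag [1+:4] = (word>>1) & 0xf = 7
type [0+:1] = (word>>0) & 0x1 = 1
addr_hi signed 10b, MSB=0: value = 361

361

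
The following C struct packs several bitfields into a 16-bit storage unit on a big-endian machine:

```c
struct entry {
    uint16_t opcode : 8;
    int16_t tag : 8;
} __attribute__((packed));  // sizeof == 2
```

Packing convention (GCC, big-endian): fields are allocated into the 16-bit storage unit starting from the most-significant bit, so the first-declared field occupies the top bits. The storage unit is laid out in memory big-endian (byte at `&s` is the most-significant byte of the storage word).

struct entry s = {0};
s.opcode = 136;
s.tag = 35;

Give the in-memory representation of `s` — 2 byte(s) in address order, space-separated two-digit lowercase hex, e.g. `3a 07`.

opcode (8b) val=136 bits=0x88 at bit 8: 0x8800
tag (8b) val=35 bits=0x23 at bit 0: 0x8823
word = 0x8823 → big-endian bytes:
  [0]=0x88  [1]=0x23

88 23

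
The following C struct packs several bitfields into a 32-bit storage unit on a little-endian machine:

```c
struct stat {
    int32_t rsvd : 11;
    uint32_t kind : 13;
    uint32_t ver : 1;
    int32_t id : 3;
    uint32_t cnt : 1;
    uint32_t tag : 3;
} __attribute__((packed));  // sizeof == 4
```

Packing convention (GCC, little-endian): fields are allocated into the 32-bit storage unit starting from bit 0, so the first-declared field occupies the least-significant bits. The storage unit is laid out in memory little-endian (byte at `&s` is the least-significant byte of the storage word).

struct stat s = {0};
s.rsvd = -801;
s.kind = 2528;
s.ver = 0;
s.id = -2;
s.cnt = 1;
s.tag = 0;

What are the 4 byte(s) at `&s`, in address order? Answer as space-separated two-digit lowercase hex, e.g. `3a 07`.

[0+:11] rsvd=-801 & 0x7ff = 0x4df; word=0x000004df
[11+:13] kind=2528 & 0x1fff = 0x9e0; word=0x004f04df
[24+:1] ver=0 & 0x1 = 0x0; word=0x004f04df
[25+:3] id=-2 & 0x7 = 0x6; word=0x0c4f04df
[28+:1] cnt=1 & 0x1 = 0x1; word=0x1c4f04df
[29+:3] tag=0 & 0x7 = 0x0; word=0x1c4f04df
word = 0x1c4f04df → little-endian bytes:
  [0]=0xdf  [1]=0x04  [2]=0x4f  [3]=0x1c

df 04 4f 1c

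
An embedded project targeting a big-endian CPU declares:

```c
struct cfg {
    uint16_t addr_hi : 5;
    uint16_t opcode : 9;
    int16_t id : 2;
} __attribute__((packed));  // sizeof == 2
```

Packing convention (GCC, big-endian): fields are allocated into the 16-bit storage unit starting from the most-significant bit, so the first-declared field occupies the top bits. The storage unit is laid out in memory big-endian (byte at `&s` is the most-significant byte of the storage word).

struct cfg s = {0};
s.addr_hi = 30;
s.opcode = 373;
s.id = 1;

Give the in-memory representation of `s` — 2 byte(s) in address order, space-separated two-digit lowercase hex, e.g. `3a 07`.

f5 d5

addr_hi (5b) val=30 bits=0x1e at bit 11: 0xf000
opcode (9b) val=373 bits=0x175 at bit 2: 0xf5d4
id (2b) val=1 bits=0x1 at bit 0: 0xf5d5
word = 0xf5d5 → big-endian bytes:
  [0]=0xf5  [1]=0xd5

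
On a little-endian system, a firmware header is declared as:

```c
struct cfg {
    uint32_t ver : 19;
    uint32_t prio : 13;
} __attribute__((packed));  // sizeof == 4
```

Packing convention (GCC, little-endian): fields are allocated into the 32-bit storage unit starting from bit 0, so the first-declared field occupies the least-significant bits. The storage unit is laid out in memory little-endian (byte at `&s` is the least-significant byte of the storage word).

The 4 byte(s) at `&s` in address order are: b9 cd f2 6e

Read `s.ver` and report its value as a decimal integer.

183737

[0]=0xb9 [1]=0xcd [2]=0xf2 [3]=0x6e (little-endian) → word 0x6ef2cdb9
ver [0+:19] = (word>>0) & 0x7ffff = 183737  ←
prio [19+:13] = (word>>19) & 0x1fff = 3550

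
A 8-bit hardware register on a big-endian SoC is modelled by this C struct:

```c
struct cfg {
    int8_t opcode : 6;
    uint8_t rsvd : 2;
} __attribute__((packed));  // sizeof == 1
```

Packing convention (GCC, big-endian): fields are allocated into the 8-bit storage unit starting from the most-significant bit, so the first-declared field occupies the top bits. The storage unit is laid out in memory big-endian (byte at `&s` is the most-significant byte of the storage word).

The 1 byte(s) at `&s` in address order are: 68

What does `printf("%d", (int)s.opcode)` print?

[0]=0x68 (big-endian) → word 0x68
opcode:6 @ bit 2 → (0x68>>2)&0x3f = 0x1a  ←
rsvd:2 @ bit 0 → (0x68>>0)&0x3 = 0x0
opcode signed 6b, MSB=0: value = 26

26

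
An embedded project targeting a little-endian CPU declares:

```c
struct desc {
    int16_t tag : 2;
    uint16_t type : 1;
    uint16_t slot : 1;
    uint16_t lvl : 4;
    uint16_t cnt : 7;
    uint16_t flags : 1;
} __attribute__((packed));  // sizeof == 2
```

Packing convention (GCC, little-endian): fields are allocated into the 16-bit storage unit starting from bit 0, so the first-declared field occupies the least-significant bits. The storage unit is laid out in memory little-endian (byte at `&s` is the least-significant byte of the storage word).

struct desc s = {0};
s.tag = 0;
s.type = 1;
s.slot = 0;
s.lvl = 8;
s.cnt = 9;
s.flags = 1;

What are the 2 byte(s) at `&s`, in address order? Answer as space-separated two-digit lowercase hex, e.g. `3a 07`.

84 89

tag (2b) val=0 bits=0x0 at bit 0: 0x0000
type (1b) val=1 bits=0x1 at bit 2: 0x0004
slot (1b) val=0 bits=0x0 at bit 3: 0x0004
lvl (4b) val=8 bits=0x8 at bit 4: 0x0084
cnt (7b) val=9 bits=0x9 at bit 8: 0x0984
flags (1b) val=1 bits=0x1 at bit 15: 0x8984
word = 0x8984 → little-endian bytes:
  [0]=0x84  [1]=0x89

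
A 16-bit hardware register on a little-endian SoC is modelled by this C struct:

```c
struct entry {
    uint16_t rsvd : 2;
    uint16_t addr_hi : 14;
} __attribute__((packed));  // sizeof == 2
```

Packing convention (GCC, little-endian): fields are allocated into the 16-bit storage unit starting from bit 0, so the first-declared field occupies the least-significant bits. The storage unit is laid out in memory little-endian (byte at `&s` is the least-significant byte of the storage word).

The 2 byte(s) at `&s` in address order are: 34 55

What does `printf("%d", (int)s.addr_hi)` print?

[0]=0x34 [1]=0x55 (little-endian) → word 0x5534
rsvd:2 @ bit 0 → (0x5534>>0)&0x3 = 0x0
addr_hi:14 @ bit 2 → (0x5534>>2)&0x3fff = 0x154d  ←

5453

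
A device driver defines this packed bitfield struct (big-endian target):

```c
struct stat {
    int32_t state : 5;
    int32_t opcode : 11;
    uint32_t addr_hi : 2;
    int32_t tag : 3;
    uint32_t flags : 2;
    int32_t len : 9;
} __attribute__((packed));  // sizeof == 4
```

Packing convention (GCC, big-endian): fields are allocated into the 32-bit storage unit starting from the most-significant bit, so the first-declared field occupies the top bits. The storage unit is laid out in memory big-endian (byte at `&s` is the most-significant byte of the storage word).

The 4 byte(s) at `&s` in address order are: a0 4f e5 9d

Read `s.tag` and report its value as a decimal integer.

-4

[0]=0xa0 [1]=0x4f [2]=0xe5 [3]=0x9d (big-endian) → word 0xa04fe59d
state [27+:5] = (word>>27) & 0x1f = 20
opcode [16+:11] = (word>>16) & 0x7ff = 79
addr_hi [14+:2] = (word>>14) & 0x3 = 3
tag [11+:3] = (word>>11) & 0x7 = 4  ←
flags [9+:2] = (word>>9) & 0x3 = 2
len [0+:9] = (word>>0) & 0x1ff = 413
tag signed 3b, MSB=1: 4 - 8 = -4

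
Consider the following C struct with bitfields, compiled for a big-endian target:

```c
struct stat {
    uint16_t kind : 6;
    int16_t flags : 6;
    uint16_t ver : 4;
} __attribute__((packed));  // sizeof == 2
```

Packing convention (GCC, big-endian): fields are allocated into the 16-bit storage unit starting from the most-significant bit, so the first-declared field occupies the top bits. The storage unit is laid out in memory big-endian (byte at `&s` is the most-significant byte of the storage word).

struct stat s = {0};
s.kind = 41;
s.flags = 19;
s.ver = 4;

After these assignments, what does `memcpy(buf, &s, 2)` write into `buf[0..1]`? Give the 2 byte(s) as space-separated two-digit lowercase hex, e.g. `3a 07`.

a5 34

kind:6 = 41 → 0x29 << 10 → word 0xa400
flags:6 = 19 → 0x13 << 4 → word 0xa530
ver:4 = 4 → 0x4 << 0 → word 0xa534
word = 0xa534 → big-endian bytes:
  [0]=0xa5  [1]=0x34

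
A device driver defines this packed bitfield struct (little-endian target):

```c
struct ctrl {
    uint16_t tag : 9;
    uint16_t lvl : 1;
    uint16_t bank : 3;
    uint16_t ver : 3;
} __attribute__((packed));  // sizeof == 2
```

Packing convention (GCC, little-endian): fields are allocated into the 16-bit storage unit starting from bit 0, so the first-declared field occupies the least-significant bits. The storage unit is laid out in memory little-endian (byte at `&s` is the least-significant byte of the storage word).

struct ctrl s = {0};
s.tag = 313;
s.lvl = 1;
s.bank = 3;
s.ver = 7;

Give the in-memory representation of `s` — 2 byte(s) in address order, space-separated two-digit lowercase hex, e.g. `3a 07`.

39 ef

[0+:9] tag=313 & 0x1ff = 0x139; word=0x0139
[9+:1] lvl=1 & 0x1 = 0x1; word=0x0339
[10+:3] bank=3 & 0x7 = 0x3; word=0x0f39
[13+:3] ver=7 & 0x7 = 0x7; word=0xef39
word = 0xef39 → little-endian bytes:
  [0]=0x39  [1]=0xef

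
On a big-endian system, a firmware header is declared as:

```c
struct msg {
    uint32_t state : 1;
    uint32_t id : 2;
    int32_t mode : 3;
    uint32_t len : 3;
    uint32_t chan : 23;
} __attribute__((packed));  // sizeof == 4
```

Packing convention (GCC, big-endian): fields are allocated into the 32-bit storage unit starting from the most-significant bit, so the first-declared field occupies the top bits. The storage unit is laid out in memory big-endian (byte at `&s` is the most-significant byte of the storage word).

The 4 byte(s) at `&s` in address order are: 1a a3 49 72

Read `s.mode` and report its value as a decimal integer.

-2

[0]=0x1a [1]=0xa3 [2]=0x49 [3]=0x72 (big-endian) → word 0x1aa34972
state [31+:1] = (word>>31) & 0x1 = 0
id [29+:2] = (word>>29) & 0x3 = 0
mode [26+:3] = (word>>26) & 0x7 = 6  ←
len [23+:3] = (word>>23) & 0x7 = 5
chan [0+:23] = (word>>0) & 0x7fffff = 2312562
mode signed 3b, MSB=1: 6 - 8 = -2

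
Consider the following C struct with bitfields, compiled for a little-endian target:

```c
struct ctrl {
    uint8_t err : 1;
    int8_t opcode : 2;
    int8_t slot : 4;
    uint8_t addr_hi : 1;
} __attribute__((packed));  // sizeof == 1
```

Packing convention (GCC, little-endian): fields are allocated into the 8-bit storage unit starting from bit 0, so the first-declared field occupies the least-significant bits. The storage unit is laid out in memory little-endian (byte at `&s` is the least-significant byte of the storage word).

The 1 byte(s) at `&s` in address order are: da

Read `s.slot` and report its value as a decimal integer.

[0]=0xda (little-endian) → word 0xda
err [0+:1] = (word>>0) & 0x1 = 0
opcode [1+:2] = (word>>1) & 0x3 = 1
slot [3+:4] = (word>>3) & 0xf = 11  ←
addr_hi [7+:1] = (word>>7) & 0x1 = 1
slot signed 4b, MSB=1: 11 - 16 = -5

-5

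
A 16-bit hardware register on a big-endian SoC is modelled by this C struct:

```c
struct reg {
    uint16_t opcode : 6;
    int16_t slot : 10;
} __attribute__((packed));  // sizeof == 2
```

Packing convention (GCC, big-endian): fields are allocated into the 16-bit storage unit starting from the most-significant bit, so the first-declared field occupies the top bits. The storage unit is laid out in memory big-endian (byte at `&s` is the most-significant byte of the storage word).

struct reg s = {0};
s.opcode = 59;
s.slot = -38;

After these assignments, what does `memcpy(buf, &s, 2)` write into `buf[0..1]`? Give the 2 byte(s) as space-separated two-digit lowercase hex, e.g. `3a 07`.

ef da

[10+:6] opcode=59 & 0x3f = 0x3b; word=0xec00
[0+:10] slot=-38 & 0x3ff = 0x3da; word=0xefda
word = 0xefda → big-endian bytes:
  [0]=0xef  [1]=0xda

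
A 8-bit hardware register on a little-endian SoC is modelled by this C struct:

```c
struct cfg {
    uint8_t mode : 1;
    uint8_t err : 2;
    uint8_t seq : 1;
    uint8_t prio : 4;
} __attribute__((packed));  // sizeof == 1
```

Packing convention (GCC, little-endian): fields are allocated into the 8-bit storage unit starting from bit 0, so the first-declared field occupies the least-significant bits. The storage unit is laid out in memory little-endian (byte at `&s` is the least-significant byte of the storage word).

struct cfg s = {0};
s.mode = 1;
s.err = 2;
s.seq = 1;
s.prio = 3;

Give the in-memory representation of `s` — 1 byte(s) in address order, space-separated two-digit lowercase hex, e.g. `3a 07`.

3d

[0+:1] mode=1 & 0x1 = 0x1; word=0x01
[1+:2] err=2 & 0x3 = 0x2; word=0x05
[3+:1] seq=1 & 0x1 = 0x1; word=0x0d
[4+:4] prio=3 & 0xf = 0x3; word=0x3d
word = 0x3d → little-endian bytes:
  [0]=0x3d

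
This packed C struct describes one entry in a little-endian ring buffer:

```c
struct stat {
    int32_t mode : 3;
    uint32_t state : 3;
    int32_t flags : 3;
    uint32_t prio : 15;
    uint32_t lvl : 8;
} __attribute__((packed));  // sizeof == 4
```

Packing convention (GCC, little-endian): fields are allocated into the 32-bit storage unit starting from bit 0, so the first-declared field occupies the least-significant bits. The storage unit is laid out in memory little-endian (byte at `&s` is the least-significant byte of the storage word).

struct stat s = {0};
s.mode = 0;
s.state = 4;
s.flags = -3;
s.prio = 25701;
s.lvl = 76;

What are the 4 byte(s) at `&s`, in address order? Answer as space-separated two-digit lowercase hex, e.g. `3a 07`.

60 cb c8 4c

mode:3 = 0 → 0x0 << 0 → word 0x00000000
state:3 = 4 → 0x4 << 3 → word 0x00000020
flags:3 = -3 → 0x5 << 6 → word 0x00000160
prio:15 = 25701 → 0x6465 << 9 → word 0x00c8cb60
lvl:8 = 76 → 0x4c << 24 → word 0x4cc8cb60
word = 0x4cc8cb60 → little-endian bytes:
  [0]=0x60  [1]=0xcb  [2]=0xc8  [3]=0x4c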